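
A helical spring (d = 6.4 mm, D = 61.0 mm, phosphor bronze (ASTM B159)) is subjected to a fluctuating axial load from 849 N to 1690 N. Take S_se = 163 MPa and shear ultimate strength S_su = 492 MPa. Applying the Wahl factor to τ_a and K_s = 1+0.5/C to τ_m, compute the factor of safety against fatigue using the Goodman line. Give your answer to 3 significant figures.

0.297

C = D/d = 61.0/6.4 = 9.5312; K_W = (4C−1)/(4C−4)+0.615/C = 1.1524; K_s = 1+0.5/C = 1.0525
F_a = (F_max−F_min)/2 = 420.5 N; F_m = (F_max+F_min)/2 = 1269.5 N
τ_a = K_W·8F_aD/(πd³) = 1.1524 × 249.17 = 287.15 MPa
τ_m = K_s·8F_mD/(πd³) = 1.0525 × 752.25 = 791.71 MPa
Goodman: 1/n_f = τ_a/S_se + τ_m/S_su = 287.15/163 + 791.71/492 = 1.76167 + 1.60917 = 3.3708
n_f = 1/3.3708 = 0.2967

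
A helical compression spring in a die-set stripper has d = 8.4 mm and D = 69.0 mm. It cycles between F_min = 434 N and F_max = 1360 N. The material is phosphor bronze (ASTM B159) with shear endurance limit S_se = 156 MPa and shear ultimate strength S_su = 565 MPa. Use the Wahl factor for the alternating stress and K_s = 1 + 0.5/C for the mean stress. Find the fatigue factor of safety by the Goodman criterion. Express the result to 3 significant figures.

0.651

C = D/d = 69.0/8.4 = 8.2143; K_W = (4C−1)/(4C−4)+0.615/C = 1.1788; K_s = 1+0.5/C = 1.0609
F_a = (F_max−F_min)/2 = 463 N; F_m = (F_max+F_min)/2 = 897 N
τ_a = K_W·8F_aD/(πd³) = 1.1788 × 137.26 = 161.8 MPa
τ_m = K_s·8F_mD/(πd³) = 1.0609 × 265.92 = 282.1 MPa
Goodman: 1/n_f = τ_a/S_se + τ_m/S_su = 161.8/156 + 282.1/565 = 1.03719 + 0.49930 = 1.5365
n_f = 1/1.5365 = 0.6508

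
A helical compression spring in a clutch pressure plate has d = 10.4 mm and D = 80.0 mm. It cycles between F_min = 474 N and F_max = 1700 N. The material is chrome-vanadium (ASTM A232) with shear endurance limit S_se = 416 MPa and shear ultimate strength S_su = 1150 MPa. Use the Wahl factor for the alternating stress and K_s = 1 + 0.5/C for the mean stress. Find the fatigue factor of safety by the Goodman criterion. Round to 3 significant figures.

2.00

C = D/d = 80.0/10.4 = 7.6923; K_W = (4C−1)/(4C−4)+0.615/C = 1.1920; K_s = 1+0.5/C = 1.0650
F_a = (F_max−F_min)/2 = 613 N; F_m = (F_max+F_min)/2 = 1087 N
τ_a = K_W·8F_aD/(πd³) = 1.1920 × 111.02 = 132.33 MPa
τ_m = K_s·8F_mD/(πd³) = 1.0650 × 196.86 = 209.66 MPa
Goodman: 1/n_f = τ_a/S_se + τ_m/S_su = 132.33/416 + 209.66/1150 = 0.31811 + 0.18231 = 0.50042
n_f = 1/0.50042 = 1.998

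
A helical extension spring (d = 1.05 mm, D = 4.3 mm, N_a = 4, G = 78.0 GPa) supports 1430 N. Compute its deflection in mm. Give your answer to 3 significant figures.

k = Gd⁴/(8D³N_a) = (78.0×10³)(1.05⁴)/(8·4.3³·4) = 37.265 N/mm
δ = F/k = 1430 / 37.265 = 38.374 mm

38.4 mm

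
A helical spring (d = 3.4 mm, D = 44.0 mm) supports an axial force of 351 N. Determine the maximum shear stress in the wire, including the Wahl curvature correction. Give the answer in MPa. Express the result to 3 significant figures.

Spring index C = D/d = 44.0/3.4 = 12.9412
K_W = (4C−1)/(4C−4) + 0.615/C = 50.765/47.765 + 0.0475 = 1.1103
τ₀ = 8FD/(πd³) = 8·351·44.0/(π·3.4³) = 123552/123.48 = 1000.6 MPa
τ_max = K·τ₀ = 1.1103 × 1000.6 = 1111 MPa

1110 MPa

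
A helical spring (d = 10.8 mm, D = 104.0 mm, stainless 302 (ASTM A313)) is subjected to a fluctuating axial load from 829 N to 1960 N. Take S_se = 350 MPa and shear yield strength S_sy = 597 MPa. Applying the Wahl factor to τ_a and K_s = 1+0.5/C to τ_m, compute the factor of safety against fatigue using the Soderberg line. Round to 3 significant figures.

1.10

C = D/d = 104.0/10.8 = 9.6296; K_W = (4C−1)/(4C−4)+0.615/C = 1.1508; K_s = 1+0.5/C = 1.0519
F_a = (F_max−F_min)/2 = 565.5 N; F_m = (F_max+F_min)/2 = 1394.5 N
τ_a = K_W·8F_aD/(πd³) = 1.1508 × 118.89 = 136.81 MPa
τ_m = K_s·8F_mD/(πd³) = 1.0519 × 293.17 = 308.39 MPa
Soderberg: 1/n_f = τ_a/S_se + τ_m/S_sy = 136.81/350 + 308.39/597 = 0.39089 + 0.51657 = 0.90746
n_f = 1/0.90746 = 1.102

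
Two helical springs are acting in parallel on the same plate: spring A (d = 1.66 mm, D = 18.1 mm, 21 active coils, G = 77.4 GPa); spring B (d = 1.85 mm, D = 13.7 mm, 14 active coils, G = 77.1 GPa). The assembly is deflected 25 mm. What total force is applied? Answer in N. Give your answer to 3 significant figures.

93.1 N

k_A = Gd⁴/(8D³N_a) = (77.4×10³)(1.66⁴)/(8·18.1³·21) = 0.58997 N/mm
k_B = Gd⁴/(8D³N_a) = (77.1×10³)(1.85⁴)/(8·13.7³·14) = 3.1359 N/mm
Parallel: k_eq = 0.58997 + 3.1359 = 3.7259 N/mm
F = k_eq·δ = 3.7259·25 = 93.147 N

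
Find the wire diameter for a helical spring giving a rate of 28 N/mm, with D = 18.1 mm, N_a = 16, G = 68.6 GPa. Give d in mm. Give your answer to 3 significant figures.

d = (8D³N_a·k / G)^(1/4) = (8·18.1³·16·28 / (68.6×10³))^0.25
  = (309.8)^0.25 = 4.1954 mm

4.20 mm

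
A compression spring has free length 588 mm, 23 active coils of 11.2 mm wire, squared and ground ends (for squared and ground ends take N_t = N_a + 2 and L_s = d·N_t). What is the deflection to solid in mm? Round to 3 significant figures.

308 mm

N_t = 25; L_s = 11.2·25 = 280 mm
δ_solid = L₀ − L_s = 588 − 280 = 308 mm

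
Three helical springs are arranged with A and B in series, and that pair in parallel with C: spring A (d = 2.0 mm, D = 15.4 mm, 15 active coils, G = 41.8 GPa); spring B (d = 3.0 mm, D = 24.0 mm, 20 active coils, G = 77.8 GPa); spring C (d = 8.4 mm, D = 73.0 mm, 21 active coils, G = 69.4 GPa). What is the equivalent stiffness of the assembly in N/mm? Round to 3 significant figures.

k_A = Gd⁴/(8D³N_a) = (41.8×10³)(2.0⁴)/(8·15.4³·15) = 1.526 N/mm
k_B = Gd⁴/(8D³N_a) = (77.8×10³)(3.0⁴)/(8·24.0³·20) = 2.8491 N/mm
k_C = Gd⁴/(8D³N_a) = (69.4×10³)(8.4⁴)/(8·73.0³·21) = 5.2869 N/mm
Springs A,B series: k_AB = 1/(1/1.526+1/2.8491) = 0.99374 N/mm; parallel with C: k_eq = 0.99374+5.2869 = 6.2806 N/mm

6.28 N/mm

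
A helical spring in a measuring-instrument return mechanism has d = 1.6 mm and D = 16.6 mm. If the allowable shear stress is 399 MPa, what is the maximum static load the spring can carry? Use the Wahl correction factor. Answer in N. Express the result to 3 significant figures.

33.9 N

C = D/d = 16.6/1.6 = 10.3750
K_W = (4C−1)/(4C−4) + 0.615/C = 40.500/37.500 + 0.0593 = 1.1393
τ_max = K·8FD/(πd³) → F_max = τ_allow·πd³/(8DK)
F_max = 399·π·1.6³/(8·16.6·1.1393) = 5134.3/151.3 = 33.936 N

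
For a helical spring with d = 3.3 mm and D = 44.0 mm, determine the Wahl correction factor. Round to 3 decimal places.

C = D/d = 44.0/3.3 = 13.3333
K_W = (4C−1)/(4C−4) + 0.615/C = 52.333/49.333 + 0.0461 = 1.1069

1.107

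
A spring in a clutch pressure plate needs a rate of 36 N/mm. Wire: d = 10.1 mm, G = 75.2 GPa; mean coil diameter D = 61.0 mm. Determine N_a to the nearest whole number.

N_a = Gd⁴/(8D³k) = (75.2×10³ × 10.1⁴)/(8 × 61.0³ × 36)
    = 7.82534e+08 / 6.53705e+07 = 11.97 → 12 coils

12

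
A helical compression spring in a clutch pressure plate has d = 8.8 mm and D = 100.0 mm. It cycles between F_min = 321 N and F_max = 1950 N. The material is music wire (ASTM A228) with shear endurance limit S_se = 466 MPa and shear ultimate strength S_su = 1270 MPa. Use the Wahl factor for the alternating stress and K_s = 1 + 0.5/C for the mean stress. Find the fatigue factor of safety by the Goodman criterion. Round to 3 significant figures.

C = D/d = 100.0/8.8 = 11.3636; K_W = (4C−1)/(4C−4)+0.615/C = 1.1265; K_s = 1+0.5/C = 1.0440
F_a = (F_max−F_min)/2 = 814.5 N; F_m = (F_max+F_min)/2 = 1135.5 N
τ_a = K_W·8F_aD/(πd³) = 1.1265 × 304.36 = 342.85 MPa
τ_m = K_s·8F_mD/(πd³) = 1.0440 × 424.31 = 442.98 MPa
Goodman: 1/n_f = τ_a/S_se + τ_m/S_su = 342.85/466 + 442.98/1270 = 0.73574 + 0.34880 = 1.0845
n_f = 1/1.0845 = 0.9221

0.922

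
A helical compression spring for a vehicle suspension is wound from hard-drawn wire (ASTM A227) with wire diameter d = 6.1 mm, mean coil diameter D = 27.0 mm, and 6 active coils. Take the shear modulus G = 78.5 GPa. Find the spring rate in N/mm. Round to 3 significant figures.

k = Gd⁴/(8D³N_a) = (78.5×10³ × 6.1⁴) / (8 × 27.0³ × 6)
  = 1.0869e+08 / 944784 = 115.04 N/mm

115 N/mm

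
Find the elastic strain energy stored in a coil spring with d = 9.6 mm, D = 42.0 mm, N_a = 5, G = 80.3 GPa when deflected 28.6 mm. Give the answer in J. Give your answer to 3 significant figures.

k = Gd⁴/(8D³N_a) = (80.3×10³)(9.6⁴)/(8·42.0³·5) = 230.14 N/mm
U = ½kδ² = 0.5 × 230.14 × 28.6² = 94123 N·mm = 94.123 J

94.1 J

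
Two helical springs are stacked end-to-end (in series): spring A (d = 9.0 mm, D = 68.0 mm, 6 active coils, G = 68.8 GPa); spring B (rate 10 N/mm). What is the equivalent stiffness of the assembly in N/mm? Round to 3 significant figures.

k_A = Gd⁴/(8D³N_a) = (68.8×10³)(9.0⁴)/(8·68.0³·6) = 29.908 N/mm
Series: 1/k_eq = 1/29.908 + 1/10 = 0.13344; k_eq = 7.4943 N/mm

7.49 N/mm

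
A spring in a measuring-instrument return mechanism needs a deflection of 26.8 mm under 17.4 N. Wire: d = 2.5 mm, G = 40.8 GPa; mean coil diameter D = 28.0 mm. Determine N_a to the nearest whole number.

14

Required rate k = F/δ = 17.4/26.8 = 0.64925 N/mm
N_a = Gd⁴/(8D³k) = (40.8×10³ × 2.5⁴)/(8 × 28.0³ × 0.64925)
    = 1.59375e+06 / 114019 = 13.98 → 14 coils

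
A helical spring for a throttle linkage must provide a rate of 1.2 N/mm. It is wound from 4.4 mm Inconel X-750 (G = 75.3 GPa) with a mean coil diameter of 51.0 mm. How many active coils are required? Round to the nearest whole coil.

N_a = Gd⁴/(8D³k) = (75.3×10³ × 4.4⁴)/(8 × 51.0³ × 1.2)
    = 2.82232e+07 / 1.27345e+06 = 22.16 → 22 coils

22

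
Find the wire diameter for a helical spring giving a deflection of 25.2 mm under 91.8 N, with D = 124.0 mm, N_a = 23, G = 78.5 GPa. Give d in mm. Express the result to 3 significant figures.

Required rate k = F/δ = 91.8/25.2 = 3.6429 N/mm
d = (8D³N_a·k / G)^(1/4) = (8·124.0³·23·3.6429 / (78.5×10³))^0.25
  = (16280)^0.25 = 11.2957 mm

11.3 mm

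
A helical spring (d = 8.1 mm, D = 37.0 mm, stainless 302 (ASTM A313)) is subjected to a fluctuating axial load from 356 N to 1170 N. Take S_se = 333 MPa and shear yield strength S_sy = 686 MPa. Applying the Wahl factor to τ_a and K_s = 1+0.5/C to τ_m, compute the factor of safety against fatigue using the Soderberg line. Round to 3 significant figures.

C = D/d = 37.0/8.1 = 4.5679; K_W = (4C−1)/(4C−4)+0.615/C = 1.3448; K_s = 1+0.5/C = 1.1095
F_a = (F_max−F_min)/2 = 407 N; F_m = (F_max+F_min)/2 = 763 N
τ_a = K_W·8F_aD/(πd³) = 1.3448 × 72.157 = 97.04 MPa
τ_m = K_s·8F_mD/(πd³) = 1.1095 × 135.27 = 150.08 MPa
Soderberg: 1/n_f = τ_a/S_se + τ_m/S_sy = 97.04/333 + 150.08/686 = 0.29141 + 0.21878 = 0.51019
n_f = 1/0.51019 = 1.96

1.96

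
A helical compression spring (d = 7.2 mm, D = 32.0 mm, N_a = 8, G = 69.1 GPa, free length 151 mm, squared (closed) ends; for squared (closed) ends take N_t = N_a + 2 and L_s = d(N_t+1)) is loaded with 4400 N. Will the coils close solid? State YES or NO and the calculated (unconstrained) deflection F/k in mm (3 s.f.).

k = Gd⁴/(8D³N_a) = (69.1×10³)(7.2⁴)/(8·32.0³·8) = 88.548 N/mm
N_t = 10; L_s = 7.2·11 = 79.2 mm; δ_solid = L₀ − L_s = 151 − 79.2 = 71.8 mm
δ = F/k = 4400/88.548 = 49.691 mm
δ < δ_solid → spring does not go solid

NO, δ = 49.7 mm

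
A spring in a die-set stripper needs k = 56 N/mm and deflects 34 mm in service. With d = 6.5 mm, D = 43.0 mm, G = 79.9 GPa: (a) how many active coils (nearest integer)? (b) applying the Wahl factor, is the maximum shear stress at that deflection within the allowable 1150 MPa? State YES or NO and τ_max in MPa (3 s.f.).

N_a = Gd⁴/(8D³k) = (79.9×10³)(6.5⁴)/(8·43.0³·56) = 4.004 → N_a = 4
Actual rate k = Gd⁴/(8D³·4) = 56.059 N/mm
Working load F = kδ = 56.059·34 = 1906 N
C = 43.0/6.5 = 6.6154; K_W = (4C−1)/(4C−4)+0.615/C = 1.2265
τ_max = K_W·8FD/(πd³) = 1.2265·759.96 = 932.11 MPa
τ_max ≤ 1150 MPa → acceptable

(a) 4 coils; (b) YES, τ_max = 932 MPa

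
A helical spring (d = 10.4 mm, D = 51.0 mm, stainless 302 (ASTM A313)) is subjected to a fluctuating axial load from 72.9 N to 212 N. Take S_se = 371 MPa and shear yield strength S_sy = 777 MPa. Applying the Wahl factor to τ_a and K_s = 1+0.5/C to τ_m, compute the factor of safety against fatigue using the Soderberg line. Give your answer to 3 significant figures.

C = D/d = 51.0/10.4 = 4.9038; K_W = (4C−1)/(4C−4)+0.615/C = 1.3175; K_s = 1+0.5/C = 1.1020
F_a = (F_max−F_min)/2 = 69.55 N; F_m = (F_max+F_min)/2 = 142.45 N
τ_a = K_W·8F_aD/(πd³) = 1.3175 × 8.0298 = 10.58 MPa
τ_m = K_s·8F_mD/(πd³) = 1.1020 × 16.446 = 18.123 MPa
Soderberg: 1/n_f = τ_a/S_se + τ_m/S_sy = 10.58/371 + 18.123/777 = 0.02852 + 0.02332 = 0.051841
n_f = 1/0.051841 = 19.29

19.3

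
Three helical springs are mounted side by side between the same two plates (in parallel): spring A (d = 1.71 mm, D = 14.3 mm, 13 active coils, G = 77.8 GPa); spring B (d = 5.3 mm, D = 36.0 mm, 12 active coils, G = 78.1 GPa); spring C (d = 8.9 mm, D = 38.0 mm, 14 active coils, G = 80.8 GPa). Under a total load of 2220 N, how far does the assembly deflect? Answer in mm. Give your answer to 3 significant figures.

k_A = Gd⁴/(8D³N_a) = (77.8×10³)(1.71⁴)/(8·14.3³·13) = 2.1874 N/mm
k_B = Gd⁴/(8D³N_a) = (78.1×10³)(5.3⁴)/(8·36.0³·12) = 13.759 N/mm
k_C = Gd⁴/(8D³N_a) = (80.8×10³)(8.9⁴)/(8·38.0³·14) = 82.49 N/mm
Parallel: k_eq = 2.1874 + 13.759 + 82.49 = 98.436 N/mm
δ = F/k_eq = 2220/98.436 = 22.553 mm

22.6 mm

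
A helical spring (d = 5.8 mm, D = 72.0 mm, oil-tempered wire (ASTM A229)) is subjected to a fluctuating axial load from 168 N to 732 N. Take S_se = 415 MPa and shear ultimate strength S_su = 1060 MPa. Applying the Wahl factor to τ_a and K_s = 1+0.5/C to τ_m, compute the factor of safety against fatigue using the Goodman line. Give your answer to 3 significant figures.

C = D/d = 72.0/5.8 = 12.4138; K_W = (4C−1)/(4C−4)+0.615/C = 1.1153; K_s = 1+0.5/C = 1.0403
F_a = (F_max−F_min)/2 = 282 N; F_m = (F_max+F_min)/2 = 450 N
τ_a = K_W·8F_aD/(πd³) = 1.1153 × 265 = 295.54 MPa
τ_m = K_s·8F_mD/(πd³) = 1.0403 × 422.86 = 439.9 MPa
Goodman: 1/n_f = τ_a/S_se + τ_m/S_su = 295.54/415 + 439.9/1060 = 0.71214 + 0.41500 = 1.1271
n_f = 1/1.1271 = 0.8872

0.887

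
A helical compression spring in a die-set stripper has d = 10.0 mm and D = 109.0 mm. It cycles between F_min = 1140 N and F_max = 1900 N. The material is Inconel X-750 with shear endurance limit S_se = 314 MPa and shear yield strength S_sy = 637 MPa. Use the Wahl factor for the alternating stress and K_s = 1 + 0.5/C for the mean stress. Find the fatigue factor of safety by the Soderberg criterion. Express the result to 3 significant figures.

C = D/d = 109.0/10.0 = 10.9000; K_W = (4C−1)/(4C−4)+0.615/C = 1.1322; K_s = 1+0.5/C = 1.0459
F_a = (F_max−F_min)/2 = 380 N; F_m = (F_max+F_min)/2 = 1520 N
τ_a = K_W·8F_aD/(πd³) = 1.1322 × 105.48 = 119.42 MPa
τ_m = K_s·8F_mD/(πd³) = 1.0459 × 421.9 = 441.25 MPa
Soderberg: 1/n_f = τ_a/S_se + τ_m/S_sy = 119.42/314 + 441.25/637 = 0.38031 + 0.69271 = 1.073
n_f = 1/1.073 = 0.932

0.932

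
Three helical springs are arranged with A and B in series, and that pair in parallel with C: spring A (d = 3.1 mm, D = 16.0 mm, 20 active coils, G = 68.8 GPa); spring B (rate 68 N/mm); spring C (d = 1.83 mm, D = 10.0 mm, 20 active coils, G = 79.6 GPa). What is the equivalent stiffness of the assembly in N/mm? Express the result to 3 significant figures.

14.1 N/mm

k_A = Gd⁴/(8D³N_a) = (68.8×10³)(3.1⁴)/(8·16.0³·20) = 9.6952 N/mm
k_C = Gd⁴/(8D³N_a) = (79.6×10³)(1.83⁴)/(8·10.0³·20) = 5.5795 N/mm
Springs A,B series: k_AB = 1/(1/9.6952+1/68) = 8.4854 N/mm; parallel with C: k_eq = 8.4854+5.5795 = 14.065 N/mm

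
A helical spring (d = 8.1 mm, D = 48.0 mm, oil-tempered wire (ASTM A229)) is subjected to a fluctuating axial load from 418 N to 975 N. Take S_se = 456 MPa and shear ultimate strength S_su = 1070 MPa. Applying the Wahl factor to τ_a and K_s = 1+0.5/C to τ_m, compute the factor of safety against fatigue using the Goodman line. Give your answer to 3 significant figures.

2.95

C = D/d = 48.0/8.1 = 5.9259; K_W = (4C−1)/(4C−4)+0.615/C = 1.2560; K_s = 1+0.5/C = 1.0844
F_a = (F_max−F_min)/2 = 278.5 N; F_m = (F_max+F_min)/2 = 696.5 N
τ_a = K_W·8F_aD/(πd³) = 1.2560 × 64.055 = 80.455 MPa
τ_m = K_s·8F_mD/(πd³) = 1.0844 × 160.19 = 173.71 MPa
Goodman: 1/n_f = τ_a/S_se + τ_m/S_su = 80.455/456 + 173.71/1070 = 0.17644 + 0.16235 = 0.33878
n_f = 1/0.33878 = 2.952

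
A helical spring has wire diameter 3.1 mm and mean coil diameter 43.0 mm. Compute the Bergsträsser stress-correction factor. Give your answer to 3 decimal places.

C = D/d = 43.0/3.1 = 13.8710
K_B = (4C+2)/(4C−3) = 57.484/52.484 = 1.0953

1.095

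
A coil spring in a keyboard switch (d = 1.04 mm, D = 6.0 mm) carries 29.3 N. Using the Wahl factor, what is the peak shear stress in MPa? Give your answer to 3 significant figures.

Spring index C = D/d = 6.0/1.04 = 5.7692
K_W = (4C−1)/(4C−4) + 0.615/C = 22.077/19.077 + 0.1066 = 1.2639
τ₀ = 8FD/(πd³) = 8·29.3·6.0/(π·1.04³) = 1406.4/3.5339 = 397.98 MPa
τ_max = K·τ₀ = 1.2639 × 397.98 = 502.99 MPa

503 MPa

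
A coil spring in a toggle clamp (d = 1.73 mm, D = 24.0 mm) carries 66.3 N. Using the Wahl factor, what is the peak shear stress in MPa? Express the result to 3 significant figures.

Spring index C = D/d = 24.0/1.73 = 13.8728
K_W = (4C−1)/(4C−4) + 0.615/C = 54.491/51.491 + 0.0443 = 1.1026
τ₀ = 8FD/(πd³) = 8·66.3·24.0/(π·1.73³) = 12729.6/16.266 = 782.58 MPa
τ_max = K·τ₀ = 1.1026 × 782.58 = 862.86 MPa

863 MPa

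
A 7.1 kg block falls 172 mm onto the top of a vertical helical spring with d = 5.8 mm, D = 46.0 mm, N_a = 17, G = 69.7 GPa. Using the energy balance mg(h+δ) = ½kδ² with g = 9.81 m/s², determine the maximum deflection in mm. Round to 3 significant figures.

76.2 mm

k = Gd⁴/(8D³N_a) = (69.7×10³)(5.8⁴)/(8·46.0³·17) = 5.9584 N/mm
W = mg = 7.1 × 9.81 = 69.651 N
½kδ² − Wδ − Wh = 0 → δ = (W + √(W² + 2kWh))/k
δ = (69.651 + √(4851.3 + 142764))/5.9584 = (69.651 + 384.21)/5.9584 = 76.171 mm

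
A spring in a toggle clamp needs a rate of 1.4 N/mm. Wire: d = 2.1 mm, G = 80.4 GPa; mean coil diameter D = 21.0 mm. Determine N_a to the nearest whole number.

15

N_a = Gd⁴/(8D³k) = (80.4×10³ × 2.1⁴)/(8 × 21.0³ × 1.4)
    = 1.56363e+06 / 103723 = 15.08 → 15 coils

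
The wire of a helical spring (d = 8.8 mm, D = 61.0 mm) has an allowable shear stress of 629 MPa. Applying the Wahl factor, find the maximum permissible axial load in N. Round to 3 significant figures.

C = D/d = 61.0/8.8 = 6.9318
K_W = (4C−1)/(4C−4) + 0.615/C = 26.727/23.727 + 0.0887 = 1.2152
τ_max = K·8FD/(πd³) → F_max = τ_allow·πd³/(8DK)
F_max = 629·π·8.8³/(8·61.0·1.2152) = 1.3466e+06/593 = 2270.9 N

2270 N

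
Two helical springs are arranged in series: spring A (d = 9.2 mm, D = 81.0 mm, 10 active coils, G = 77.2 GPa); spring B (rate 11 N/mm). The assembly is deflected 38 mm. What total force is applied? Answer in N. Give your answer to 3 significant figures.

k_A = Gd⁴/(8D³N_a) = (77.2×10³)(9.2⁴)/(8·81.0³·10) = 13.008 N/mm
Series: 1/k_eq = 1/13.008 + 1/11 = 0.16778; k_eq = 5.9601 N/mm
F = k_eq·δ = 5.9601·38 = 226.48 N

226 N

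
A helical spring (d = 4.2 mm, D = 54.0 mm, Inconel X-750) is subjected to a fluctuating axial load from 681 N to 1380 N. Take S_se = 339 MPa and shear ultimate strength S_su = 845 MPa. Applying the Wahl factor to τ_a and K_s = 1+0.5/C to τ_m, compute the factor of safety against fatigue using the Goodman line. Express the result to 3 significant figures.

0.223

C = D/d = 54.0/4.2 = 12.8571; K_W = (4C−1)/(4C−4)+0.615/C = 1.1111; K_s = 1+0.5/C = 1.0389
F_a = (F_max−F_min)/2 = 349.5 N; F_m = (F_max+F_min)/2 = 1030.5 N
τ_a = K_W·8F_aD/(πd³) = 1.1111 × 648.68 = 720.74 MPa
τ_m = K_s·8F_mD/(πd³) = 1.0389 × 1912.6 = 1987 MPa
Goodman: 1/n_f = τ_a/S_se + τ_m/S_su = 720.74/339 + 1987/845 = 2.12609 + 2.35151 = 4.4776
n_f = 1/4.4776 = 0.2233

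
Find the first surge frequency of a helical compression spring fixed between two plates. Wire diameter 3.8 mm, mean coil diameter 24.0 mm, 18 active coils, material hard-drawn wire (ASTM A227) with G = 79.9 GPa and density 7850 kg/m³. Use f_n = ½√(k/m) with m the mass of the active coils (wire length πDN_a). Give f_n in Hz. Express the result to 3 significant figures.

132 Hz

k = Gd⁴/(8D³N_a) = (79.9×10³)(3.8⁴)/(8·24.0³·18) = 8.3692 N/mm = 8369.2 N/m
Wire length L = πDN_a = π·24.0·18 = 1357.2 mm
m = ρ·(πd²/4)·L = 7850 × 11.341×10⁻⁶ m² × 1.3572 m = 0.12083 kg
f_n = ½√(k/m) = 0.5·√(8369.2/0.12083) = 0.5·√(69267) = 131.59 Hz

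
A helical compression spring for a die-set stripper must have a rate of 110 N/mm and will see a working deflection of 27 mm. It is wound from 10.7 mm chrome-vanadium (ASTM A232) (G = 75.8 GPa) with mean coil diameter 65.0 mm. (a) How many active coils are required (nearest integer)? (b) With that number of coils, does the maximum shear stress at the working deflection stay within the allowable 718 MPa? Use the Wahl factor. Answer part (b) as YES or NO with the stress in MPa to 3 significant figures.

N_a = Gd⁴/(8D³k) = (75.8×10³)(10.7⁴)/(8·65.0³·110) = 4.111 → N_a = 4
Actual rate k = Gd⁴/(8D³·4) = 113.06 N/mm
Working load F = kδ = 113.06·27 = 3052.7 N
C = 65.0/10.7 = 6.0748; K_W = (4C−1)/(4C−4)+0.615/C = 1.2490
τ_max = K_W·8FD/(πd³) = 1.2490·412.46 = 515.17 MPa
τ_max ≤ 718 MPa → acceptable

(a) 4 coils; (b) YES, τ_max = 515 MPa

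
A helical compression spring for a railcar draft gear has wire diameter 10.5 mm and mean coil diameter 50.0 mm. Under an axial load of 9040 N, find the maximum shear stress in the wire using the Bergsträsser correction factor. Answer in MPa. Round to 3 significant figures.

1300 MPa

Spring index C = D/d = 50.0/10.5 = 4.7619
K_B = (4C+2)/(4C−3) = 21.048/16.048 = 1.3116
τ₀ = 8FD/(πd³) = 8·9040·50.0/(π·10.5³) = 3.616e+06/3636.8 = 994.28 MPa
τ_max = K·τ₀ = 1.3116 × 994.28 = 1304.1 MPa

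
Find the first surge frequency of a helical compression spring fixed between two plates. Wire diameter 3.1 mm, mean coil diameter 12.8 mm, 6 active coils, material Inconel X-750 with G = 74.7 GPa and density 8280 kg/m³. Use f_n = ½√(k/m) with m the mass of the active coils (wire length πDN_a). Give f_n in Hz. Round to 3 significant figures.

1070 Hz

k = Gd⁴/(8D³N_a) = (74.7×10³)(3.1⁴)/(8·12.8³·6) = 68.532 N/mm = 68532 N/m
Wire length L = πDN_a = π·12.8·6 = 241.27 mm
m = ρ·(πd²/4)·L = 8280 × 7.5477×10⁻⁶ m² × 0.24127 m = 0.015078 kg
f_n = ½√(k/m) = 0.5·√(68532/0.015078) = 0.5·√(4.5451e+06) = 1066 Hz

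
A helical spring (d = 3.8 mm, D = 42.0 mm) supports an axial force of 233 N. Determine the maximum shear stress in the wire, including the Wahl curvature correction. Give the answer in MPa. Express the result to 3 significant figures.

Spring index C = D/d = 42.0/3.8 = 11.0526
K_W = (4C−1)/(4C−4) + 0.615/C = 43.211/40.211 + 0.0556 = 1.1303
τ₀ = 8FD/(πd³) = 8·233·42.0/(π·3.8³) = 78288/172.39 = 454.14 MPa
τ_max = K·τ₀ = 1.1303 × 454.14 = 513.3 MPa

513 MPa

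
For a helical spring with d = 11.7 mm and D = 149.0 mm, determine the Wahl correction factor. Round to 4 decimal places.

C = D/d = 149.0/11.7 = 12.7350
K_W = (4C−1)/(4C−4) + 0.615/C = 49.940/46.940 + 0.0483 = 1.1122

1.1122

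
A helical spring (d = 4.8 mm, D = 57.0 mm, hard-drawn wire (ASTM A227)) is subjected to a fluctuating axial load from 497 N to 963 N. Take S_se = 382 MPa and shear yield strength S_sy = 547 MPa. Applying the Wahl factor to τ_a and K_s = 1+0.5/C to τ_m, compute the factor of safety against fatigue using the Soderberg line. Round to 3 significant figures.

C = D/d = 57.0/4.8 = 11.8750; K_W = (4C−1)/(4C−4)+0.615/C = 1.1208; K_s = 1+0.5/C = 1.0421
F_a = (F_max−F_min)/2 = 233 N; F_m = (F_max+F_min)/2 = 730 N
τ_a = K_W·8F_aD/(πd³) = 1.1208 × 305.81 = 342.73 MPa
τ_m = K_s·8F_mD/(πd³) = 1.0421 × 958.11 = 998.45 MPa
Soderberg: 1/n_f = τ_a/S_se + τ_m/S_sy = 342.73/382 + 998.45/547 = 0.89721 + 1.82532 = 2.7225
n_f = 1/2.7225 = 0.3673

0.367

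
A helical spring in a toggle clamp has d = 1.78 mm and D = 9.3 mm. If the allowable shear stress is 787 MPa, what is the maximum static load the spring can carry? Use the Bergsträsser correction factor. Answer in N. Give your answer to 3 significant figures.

146 N

C = D/d = 9.3/1.78 = 5.2247
K_B = (4C+2)/(4C−3) = 22.899/17.899 = 1.2793
τ_max = K·8FD/(πd³) → F_max = τ_allow·πd³/(8DK)
F_max = 787·π·1.78³/(8·9.3·1.2793) = 13944/95.183 = 146.5 N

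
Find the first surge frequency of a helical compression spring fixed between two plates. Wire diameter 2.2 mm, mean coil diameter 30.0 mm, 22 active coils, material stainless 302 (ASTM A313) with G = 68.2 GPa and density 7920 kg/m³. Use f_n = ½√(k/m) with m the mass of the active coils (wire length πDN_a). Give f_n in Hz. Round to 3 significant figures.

36.7 Hz

k = Gd⁴/(8D³N_a) = (68.2×10³)(2.2⁴)/(8·30.0³·22) = 0.3362 N/mm = 336.2 N/m
Wire length L = πDN_a = π·30.0·22 = 2073.5 mm
m = ρ·(πd²/4)·L = 7920 × 3.8013×10⁻⁶ m² × 2.0735 m = 0.062424 kg
f_n = ½√(k/m) = 0.5·√(336.2/0.062424) = 0.5·√(5385.7) = 36.694 Hz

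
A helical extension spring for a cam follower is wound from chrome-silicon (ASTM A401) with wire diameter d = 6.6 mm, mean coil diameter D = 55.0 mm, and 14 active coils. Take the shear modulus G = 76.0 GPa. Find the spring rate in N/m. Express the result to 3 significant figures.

k = Gd⁴/(8D³N_a) = (76.0×10³ × 6.6⁴) / (8 × 55.0³ × 14)
  = 1.44208e+08 / 1.8634e+07 = 7.739 N/mm = 7739 N/m

7740 N/m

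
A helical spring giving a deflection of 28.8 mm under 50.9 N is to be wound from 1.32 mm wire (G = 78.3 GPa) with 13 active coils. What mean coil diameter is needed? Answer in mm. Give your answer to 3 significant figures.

10.9 mm

Required rate k = F/δ = 50.9/28.8 = 1.7674 N/mm
D = (Gd⁴/(8N_a·k))^(1/3) = (78.3×10³·1.32⁴/(8·13·1.7674))^(1/3)
  = (1293.3)^(1/3) = 10.8951 mm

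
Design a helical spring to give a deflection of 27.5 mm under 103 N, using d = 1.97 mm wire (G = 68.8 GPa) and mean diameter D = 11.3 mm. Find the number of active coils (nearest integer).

Required rate k = F/δ = 103/27.5 = 3.7455 N/mm
N_a = Gd⁴/(8D³k) = (68.8×10³ × 1.97⁴)/(8 × 11.3³ × 3.7455)
    = 1.03622e+06 / 43234.4 = 23.97 → 24 coils

24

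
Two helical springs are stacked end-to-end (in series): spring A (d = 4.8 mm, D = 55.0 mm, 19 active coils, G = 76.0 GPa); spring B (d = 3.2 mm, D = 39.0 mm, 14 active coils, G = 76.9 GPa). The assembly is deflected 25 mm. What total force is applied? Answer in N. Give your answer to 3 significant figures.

k_A = Gd⁴/(8D³N_a) = (76.0×10³)(4.8⁴)/(8·55.0³·19) = 1.5953 N/mm
k_B = Gd⁴/(8D³N_a) = (76.9×10³)(3.2⁴)/(8·39.0³·14) = 1.2137 N/mm
Series: 1/k_eq = 1/1.5953 + 1/1.2137 = 1.4508; k_eq = 0.6893 N/mm
F = k_eq·δ = 0.6893·25 = 17.232 N

17.2 N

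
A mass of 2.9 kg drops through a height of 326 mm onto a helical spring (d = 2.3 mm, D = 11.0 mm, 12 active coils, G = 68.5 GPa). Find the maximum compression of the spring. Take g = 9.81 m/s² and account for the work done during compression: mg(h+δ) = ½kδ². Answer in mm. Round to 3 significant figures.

k = Gd⁴/(8D³N_a) = (68.5×10³)(2.3⁴)/(8·11.0³·12) = 15.002 N/mm
W = mg = 2.9 × 9.81 = 28.449 N
½kδ² − Wδ − Wh = 0 → δ = (W + √(W² + 2kWh))/k
δ = (28.449 + √(809.35 + 278271))/15.002 = (28.449 + 528.28)/15.002 = 37.11 mm

37.1 mm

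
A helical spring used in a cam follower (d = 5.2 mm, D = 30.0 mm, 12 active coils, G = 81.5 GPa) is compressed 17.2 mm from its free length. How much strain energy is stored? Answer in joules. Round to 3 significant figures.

3.40 J

k = Gd⁴/(8D³N_a) = (81.5×10³)(5.2⁴)/(8·30.0³·12) = 22.99 N/mm
U = ½kδ² = 0.5 × 22.99 × 17.2² = 3400.7 N·mm = 3.4007 J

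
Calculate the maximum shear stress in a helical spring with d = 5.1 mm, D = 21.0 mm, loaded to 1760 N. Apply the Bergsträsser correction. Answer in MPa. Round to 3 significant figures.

Spring index C = D/d = 21.0/5.1 = 4.1176
K_B = (4C+2)/(4C−3) = 18.471/13.471 = 1.3712
τ₀ = 8FD/(πd³) = 8·1760·21.0/(π·5.1³) = 295680/416.74 = 709.51 MPa
τ_max = K·τ₀ = 1.3712 × 709.51 = 972.87 MPa

973 MPa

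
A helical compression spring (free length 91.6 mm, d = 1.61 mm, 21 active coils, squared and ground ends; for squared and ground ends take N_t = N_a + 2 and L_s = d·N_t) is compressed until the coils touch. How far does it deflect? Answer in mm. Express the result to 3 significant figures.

N_t = 23; L_s = 1.61·23 = 37.03 mm
δ_solid = L₀ − L_s = 91.6 − 37.03 = 54.57 mm

54.6 mm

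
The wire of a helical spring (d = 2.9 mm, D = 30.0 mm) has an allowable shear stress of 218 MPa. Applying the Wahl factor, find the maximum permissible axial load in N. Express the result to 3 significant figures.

C = D/d = 30.0/2.9 = 10.3448
K_W = (4C−1)/(4C−4) + 0.615/C = 40.379/37.379 + 0.0594 = 1.1397
τ_max = K·8FD/(πd³) → F_max = τ_allow·πd³/(8DK)
F_max = 218·π·2.9³/(8·30.0·1.1397) = 16703/273.53 = 61.065 N

61.1 N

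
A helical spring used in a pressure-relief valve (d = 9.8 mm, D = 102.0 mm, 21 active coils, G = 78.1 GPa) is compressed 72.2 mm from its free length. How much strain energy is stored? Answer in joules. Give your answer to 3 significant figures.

k = Gd⁴/(8D³N_a) = (78.1×10³)(9.8⁴)/(8·102.0³·21) = 4.0406 N/mm
U = ½kδ² = 0.5 × 4.0406 × 72.2² = 10531 N·mm = 10.531 J

10.5 J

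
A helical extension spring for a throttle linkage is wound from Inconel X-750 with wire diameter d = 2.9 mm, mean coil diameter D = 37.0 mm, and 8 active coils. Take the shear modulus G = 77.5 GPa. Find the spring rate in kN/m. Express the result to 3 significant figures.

1.69 kN/m

k = Gd⁴/(8D³N_a) = (77.5×10³ × 2.9⁴) / (8 × 37.0³ × 8)
  = 5.48143e+06 / 3.24179e+06 = 1.6909 N/mm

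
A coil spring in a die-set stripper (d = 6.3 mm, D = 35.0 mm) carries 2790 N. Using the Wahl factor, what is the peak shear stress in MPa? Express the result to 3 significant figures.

1270 MPa

Spring index C = D/d = 35.0/6.3 = 5.5556
K_W = (4C−1)/(4C−4) + 0.615/C = 21.222/18.222 + 0.1107 = 1.2753
τ₀ = 8FD/(πd³) = 8·2790·35.0/(π·6.3³) = 781200/785.55 = 994.47 MPa
τ_max = K·τ₀ = 1.2753 × 994.47 = 1268.3 MPa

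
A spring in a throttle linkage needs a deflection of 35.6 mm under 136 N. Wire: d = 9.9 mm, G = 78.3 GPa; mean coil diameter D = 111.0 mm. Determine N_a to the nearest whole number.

Required rate k = F/δ = 136/35.6 = 3.8202 N/mm
N_a = Gd⁴/(8D³k) = (78.3×10³ × 9.9⁴)/(8 × 111.0³ × 3.8202)
    = 7.52147e+08 / 4.17973e+07 = 18 → 18 coils

18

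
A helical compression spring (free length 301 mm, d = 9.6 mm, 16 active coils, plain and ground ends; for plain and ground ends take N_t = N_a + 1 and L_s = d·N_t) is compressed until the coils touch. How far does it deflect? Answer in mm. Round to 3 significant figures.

138 mm

N_t = 17; L_s = 9.6·17 = 163.2 mm
δ_solid = L₀ − L_s = 301 − 163.2 = 137.8 mm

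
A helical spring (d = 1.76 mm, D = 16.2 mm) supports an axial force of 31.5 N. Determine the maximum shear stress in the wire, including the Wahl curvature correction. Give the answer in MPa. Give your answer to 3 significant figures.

Spring index C = D/d = 16.2/1.76 = 9.2045
K_W = (4C−1)/(4C−4) + 0.615/C = 35.818/32.818 + 0.0668 = 1.1582
τ₀ = 8FD/(πd³) = 8·31.5·16.2/(π·1.76³) = 4082.4/17.127 = 238.36 MPa
τ_max = K·τ₀ = 1.1582 × 238.36 = 276.07 MPa

276 MPa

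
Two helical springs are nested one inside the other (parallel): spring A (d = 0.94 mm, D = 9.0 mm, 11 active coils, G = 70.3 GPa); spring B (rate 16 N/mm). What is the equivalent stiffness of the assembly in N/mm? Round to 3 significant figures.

16.9 N/mm

k_A = Gd⁴/(8D³N_a) = (70.3×10³)(0.94⁴)/(8·9.0³·11) = 0.85557 N/mm
Parallel: k_eq = 0.85557 + 16 = 16.856 N/mm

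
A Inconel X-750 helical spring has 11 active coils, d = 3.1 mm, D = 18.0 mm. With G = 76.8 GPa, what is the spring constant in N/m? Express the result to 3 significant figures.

k = Gd⁴/(8D³N_a) = (76.8×10³ × 3.1⁴) / (8 × 18.0³ × 11)
  = 7.09264e+06 / 513216 = 13.82 N/mm = 13820 N/m

13800 N/m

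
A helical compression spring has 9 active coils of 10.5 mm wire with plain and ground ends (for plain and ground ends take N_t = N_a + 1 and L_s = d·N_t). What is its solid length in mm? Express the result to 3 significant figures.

105 mm

plain and ground ends: N_t = N_a + 1 = 9 + 1 = 10
L_s = d·N_t = 10.5 × 10 = 105 mm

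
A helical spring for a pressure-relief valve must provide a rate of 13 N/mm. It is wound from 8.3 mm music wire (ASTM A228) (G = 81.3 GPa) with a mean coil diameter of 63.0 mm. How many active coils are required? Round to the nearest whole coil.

N_a = Gd⁴/(8D³k) = (81.3×10³ × 8.3⁴)/(8 × 63.0³ × 13)
    = 3.85836e+08 / 2.60049e+07 = 14.84 → 15 coils

15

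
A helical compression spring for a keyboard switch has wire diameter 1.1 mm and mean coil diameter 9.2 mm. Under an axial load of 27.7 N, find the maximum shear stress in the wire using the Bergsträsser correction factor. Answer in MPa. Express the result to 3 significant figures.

Spring index C = D/d = 9.2/1.1 = 8.3636
K_B = (4C+2)/(4C−3) = 35.455/30.455 = 1.1642
τ₀ = 8FD/(πd³) = 8·27.7·9.2/(π·1.1³) = 2038.72/4.1815 = 487.56 MPa
τ_max = K·τ₀ = 1.1642 × 487.56 = 567.61 MPa

568 MPa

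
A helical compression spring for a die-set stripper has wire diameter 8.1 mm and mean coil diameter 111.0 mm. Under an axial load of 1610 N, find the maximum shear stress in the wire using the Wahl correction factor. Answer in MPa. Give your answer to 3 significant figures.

Spring index C = D/d = 111.0/8.1 = 13.7037
K_W = (4C−1)/(4C−4) + 0.615/C = 53.815/50.815 + 0.0449 = 1.1039
τ₀ = 8FD/(πd³) = 8·1610·111.0/(π·8.1³) = 1.42968e+06/1669.6 = 856.32 MPa
τ_max = K·τ₀ = 1.1039 × 856.32 = 945.3 MPa

945 MPa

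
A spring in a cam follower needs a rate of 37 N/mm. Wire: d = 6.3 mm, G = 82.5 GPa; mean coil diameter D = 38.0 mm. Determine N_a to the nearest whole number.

8

N_a = Gd⁴/(8D³k) = (82.5×10³ × 6.3⁴)/(8 × 38.0³ × 37)
    = 1.29962e+08 / 1.62421e+07 = 8.002 → 8 coils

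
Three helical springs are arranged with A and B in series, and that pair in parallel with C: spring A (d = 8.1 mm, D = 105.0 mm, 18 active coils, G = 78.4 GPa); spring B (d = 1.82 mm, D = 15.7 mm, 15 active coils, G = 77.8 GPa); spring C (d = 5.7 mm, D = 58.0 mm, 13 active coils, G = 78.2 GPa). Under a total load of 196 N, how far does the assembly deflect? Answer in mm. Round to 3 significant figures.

39.0 mm

k_A = Gd⁴/(8D³N_a) = (78.4×10³)(8.1⁴)/(8·105.0³·18) = 2.0245 N/mm
k_B = Gd⁴/(8D³N_a) = (77.8×10³)(1.82⁴)/(8·15.7³·15) = 1.8382 N/mm
k_C = Gd⁴/(8D³N_a) = (78.2×10³)(5.7⁴)/(8·58.0³·13) = 4.0681 N/mm
Springs A,B series: k_AB = 1/(1/2.0245+1/1.8382) = 0.96343 N/mm; parallel with C: k_eq = 0.96343+4.0681 = 5.0315 N/mm
δ = F/k_eq = 196/5.0315 = 38.955 mm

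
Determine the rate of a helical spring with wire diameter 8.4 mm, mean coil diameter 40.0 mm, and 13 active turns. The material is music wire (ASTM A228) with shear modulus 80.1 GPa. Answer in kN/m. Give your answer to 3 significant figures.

k = Gd⁴/(8D³N_a) = (80.1×10³ × 8.4⁴) / (8 × 40.0³ × 13)
  = 3.98795e+08 / 6.656e+06 = 59.915 N/mm

59.9 kN/m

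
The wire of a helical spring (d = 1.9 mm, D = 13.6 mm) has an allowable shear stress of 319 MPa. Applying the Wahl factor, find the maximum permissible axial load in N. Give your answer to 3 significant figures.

52.3 N

C = D/d = 13.6/1.9 = 7.1579
K_W = (4C−1)/(4C−4) + 0.615/C = 27.632/24.632 + 0.0859 = 1.2077
τ_max = K·8FD/(πd³) → F_max = τ_allow·πd³/(8DK)
F_max = 319·π·1.9³/(8·13.6·1.2077) = 6873.9/131.4 = 52.313 N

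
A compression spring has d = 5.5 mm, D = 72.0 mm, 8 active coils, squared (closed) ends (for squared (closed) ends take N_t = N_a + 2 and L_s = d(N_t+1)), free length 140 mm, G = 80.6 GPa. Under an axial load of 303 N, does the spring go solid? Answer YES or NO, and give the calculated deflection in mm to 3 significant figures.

YES, δ = 98.1 mm

k = Gd⁴/(8D³N_a) = (80.6×10³)(5.5⁴)/(8·72.0³·8) = 3.0875 N/mm
N_t = 10; L_s = 5.5·11 = 60.5 mm; δ_solid = L₀ − L_s = 140 − 60.5 = 79.5 mm
δ = F/k = 303/3.0875 = 98.137 mm
δ ≥ δ_solid → spring goes solid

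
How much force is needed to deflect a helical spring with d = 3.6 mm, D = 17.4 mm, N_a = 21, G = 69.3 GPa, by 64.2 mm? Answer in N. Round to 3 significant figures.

844 N

k = Gd⁴/(8D³N_a) = (69.3×10³)(3.6⁴)/(8·17.4³·21) = 13.152 N/mm
F = k·δ = 13.152 × 64.2 = 844.35 N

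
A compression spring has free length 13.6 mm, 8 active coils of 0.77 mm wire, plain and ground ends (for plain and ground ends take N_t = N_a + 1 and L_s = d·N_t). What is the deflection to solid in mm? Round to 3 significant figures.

6.67 mm

N_t = 9; L_s = 0.77·9 = 6.93 mm
δ_solid = L₀ − L_s = 13.6 − 6.93 = 6.67 mm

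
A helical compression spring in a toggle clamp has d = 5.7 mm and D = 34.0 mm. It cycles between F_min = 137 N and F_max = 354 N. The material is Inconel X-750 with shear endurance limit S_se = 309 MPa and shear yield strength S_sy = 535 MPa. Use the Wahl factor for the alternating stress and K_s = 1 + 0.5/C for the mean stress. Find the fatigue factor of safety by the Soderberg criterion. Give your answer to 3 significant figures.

2.28

C = D/d = 34.0/5.7 = 5.9649; K_W = (4C−1)/(4C−4)+0.615/C = 1.2542; K_s = 1+0.5/C = 1.0838
F_a = (F_max−F_min)/2 = 108.5 N; F_m = (F_max+F_min)/2 = 245.5 N
τ_a = K_W·8F_aD/(πd³) = 1.2542 × 50.725 = 63.618 MPa
τ_m = K_s·8F_mD/(πd³) = 1.0838 × 114.77 = 124.4 MPa
Soderberg: 1/n_f = τ_a/S_se + τ_m/S_sy = 63.618/309 + 124.4/535 = 0.20588 + 0.23251 = 0.4384
n_f = 1/0.4384 = 2.281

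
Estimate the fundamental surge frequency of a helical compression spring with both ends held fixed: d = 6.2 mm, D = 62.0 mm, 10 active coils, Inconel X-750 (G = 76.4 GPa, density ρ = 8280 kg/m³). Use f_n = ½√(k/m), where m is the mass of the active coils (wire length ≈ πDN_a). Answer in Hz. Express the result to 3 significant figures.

k = Gd⁴/(8D³N_a) = (76.4×10³)(6.2⁴)/(8·62.0³·10) = 5.921 N/mm = 5921 N/m
Wire length L = πDN_a = π·62.0·10 = 1947.8 mm
m = ρ·(πd²/4)·L = 8280 × 30.191×10⁻⁶ m² × 1.9478 m = 0.48691 kg
f_n = ½√(k/m) = 0.5·√(5921/0.48691) = 0.5·√(12160) = 55.137 Hz

55.1 Hz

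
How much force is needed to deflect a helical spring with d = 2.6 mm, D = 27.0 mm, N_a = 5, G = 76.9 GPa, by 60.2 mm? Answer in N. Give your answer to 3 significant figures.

269 N

k = Gd⁴/(8D³N_a) = (76.9×10³)(2.6⁴)/(8·27.0³·5) = 4.4634 N/mm
F = k·δ = 4.4634 × 60.2 = 268.7 N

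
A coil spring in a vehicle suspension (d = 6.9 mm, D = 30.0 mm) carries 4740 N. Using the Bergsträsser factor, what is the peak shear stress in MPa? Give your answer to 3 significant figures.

Spring index C = D/d = 30.0/6.9 = 4.3478
K_B = (4C+2)/(4C−3) = 19.391/14.391 = 1.3474
τ₀ = 8FD/(πd³) = 8·4740·30.0/(π·6.9³) = 1.1376e+06/1032 = 1102.3 MPa
τ_max = K·τ₀ = 1.3474 × 1102.3 = 1485.2 MPa

1490 MPa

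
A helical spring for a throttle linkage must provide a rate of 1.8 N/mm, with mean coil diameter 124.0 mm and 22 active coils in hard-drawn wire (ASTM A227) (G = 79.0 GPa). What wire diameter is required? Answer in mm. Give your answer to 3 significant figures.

9.35 mm

d = (8D³N_a·k / G)^(1/4) = (8·124.0³·22·1.8 / (79.0×10³))^0.25
  = (7645.8)^0.25 = 9.3510 mm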